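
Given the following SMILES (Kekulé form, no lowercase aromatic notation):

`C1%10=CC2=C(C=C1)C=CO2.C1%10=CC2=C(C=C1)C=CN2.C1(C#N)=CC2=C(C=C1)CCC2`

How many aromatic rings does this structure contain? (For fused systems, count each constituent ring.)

5

The SMILES encodes a six-membered carbon ring with three alternating C=C double bonds, fused to a five-membered ring containing one oxygen and two C=C double bonds; a six-membered carbon ring with three alternating C=C double bonds, fused to a five-membered ring containing one N–H nitrogen and two C=C double bonds; a six-membered carbon ring with three alternating C=C double bonds, fused to a saturated five-membered carbon ring.
The fused 6/5-membered bicyclic (with one oxygen) is a single π system with 9 sp² atoms and 10 π electrons from ring double bonds plus a heteroatom lone pair. 10 = 4(2)+2, so the system is aromatic and both rings count as aromatic (benzofuran).
The fused 6/5-membered bicyclic (with one N–H) is a single π system with 9 sp² atoms and 10 π electrons from ring double bonds plus a heteroatom lone pair. 10 = 4(2)+2, so the system is aromatic and both rings count as aromatic (indole).
The 6-membered ring is planar and fully conjugated; 3 ring double bonds give 6 π electrons. 6 = 4(1)+2, so it is aromatic (benzene ring).
The 5-membered ring has three sp³ carbons, so it is not fully conjugated — not aromatic (cyclopentane ring).
5 of the 6 rings are aromatic. Total: 5.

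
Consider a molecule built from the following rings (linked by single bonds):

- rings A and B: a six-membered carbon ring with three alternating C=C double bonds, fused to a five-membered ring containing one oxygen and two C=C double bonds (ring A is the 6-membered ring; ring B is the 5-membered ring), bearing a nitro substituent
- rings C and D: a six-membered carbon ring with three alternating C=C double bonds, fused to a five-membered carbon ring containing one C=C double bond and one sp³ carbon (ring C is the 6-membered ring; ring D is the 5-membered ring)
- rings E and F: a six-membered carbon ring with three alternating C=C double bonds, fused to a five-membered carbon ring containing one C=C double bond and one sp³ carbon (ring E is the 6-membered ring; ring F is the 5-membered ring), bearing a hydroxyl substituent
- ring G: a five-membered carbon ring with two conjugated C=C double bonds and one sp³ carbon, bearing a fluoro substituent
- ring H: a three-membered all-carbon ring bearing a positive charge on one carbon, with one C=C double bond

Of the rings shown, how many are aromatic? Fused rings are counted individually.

Rings A and B form a fused bicyclic system (with one oxygen) with 9 sp² atoms and 10 π electrons from ring double bonds plus a heteroatom lone pair. 10 = 4(2)+2, so the system is aromatic and both rings count as aromatic (benzofuran).
Ring C has a continuous p-orbital overlap around the ring; 3 ring double bonds give 6 π electrons. 6 = 4(1)+2, so ring C is aromatic (benzene ring).
Ring D has one sp³ carbon, so it is not fully conjugated — not aromatic (cyclopentene ring).
Ring E is planar and fully conjugated; 3 ring double bonds give 6 π electrons. 6 = 4(1)+2, so ring E is aromatic (benzene ring).
Ring F has one sp³ carbon, so it is not fully conjugated — not aromatic (cyclopentene ring).
Ring G has one sp³ carbon, so it is not fully conjugated — not aromatic (cyclopentadiene).
Ring H is fully conjugated (every ring atom contributes a p orbital); 1 ring double bond (2 π electrons) plus the carbocation's empty p orbital (0, but keeps the ring conjugated) give 2 π electrons. Since 2 = 4n+2 (n=0), ring H is aromatic (cyclopropenyl cation).
Aromatic: A, B, C, E, H. Total: 5.

5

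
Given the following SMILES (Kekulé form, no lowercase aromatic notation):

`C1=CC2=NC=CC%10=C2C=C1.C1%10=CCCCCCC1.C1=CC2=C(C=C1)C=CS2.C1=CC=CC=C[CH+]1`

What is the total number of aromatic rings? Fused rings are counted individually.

5

The SMILES encodes two fused six-membered rings, each with three alternating double bonds; one ring is all carbon and the other has one ring nitrogen; an eight-membered carbon ring with one C=C double bond; a six-membered carbon ring with three alternating C=C double bonds, fused to a five-membered ring containing one sulfur and two C=C double bonds; a seven-membered all-carbon ring bearing a positive charge on one carbon, with three C=C double bonds.
The fused 6/6-membered bicyclic (with one nitrogen) is a single π system with 10 sp² atoms and 10 π electrons from ring double bonds. 10 = 4(2)+2, so the system is aromatic and both rings count as aromatic (quinoline).
The 8-membered ring has six sp³ carbons, so it is not fully conjugated — not aromatic (cyclooctene).
The fused 6/5-membered bicyclic (with one sulfur) is a single π system with 9 sp² atoms and 10 π electrons from ring double bonds plus a heteroatom lone pair. 10 = 4(2)+2, so the system is aromatic and both rings count as aromatic (benzothiophene).
The 7-membered ring is fully conjugated (every ring atom contributes a p orbital); 3 ring double bonds (6 π electrons) plus the carbocation's empty p orbital (0, but keeps the ring conjugated) give 6 π electrons. That satisfies 4n+2 with n=1, so it is aromatic (tropylium cation).
5 of the 6 rings are aromatic. Total: 5.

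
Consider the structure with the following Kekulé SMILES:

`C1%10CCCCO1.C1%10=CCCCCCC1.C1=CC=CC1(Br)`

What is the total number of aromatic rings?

The SMILES encodes a six-membered saturated ring of five carbons and one oxygen; an eight-membered carbon ring with one C=C double bond; a five-membered carbon ring with two conjugated C=C double bonds and one sp³ carbon.
The 6-membered ring with one oxygen has only sp³ atoms, so it is not fully conjugated — not aromatic (tetrahydropyran).
The 8-membered ring has six sp³ carbons, so it is not fully conjugated — not aromatic (cyclooctene).
The 5-membered ring has one sp³ carbon, so it is not fully conjugated — not aromatic (cyclopentadiene).
None of the rings are aromatic. Total: 0.

0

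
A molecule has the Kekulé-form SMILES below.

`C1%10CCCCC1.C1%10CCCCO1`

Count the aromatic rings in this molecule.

The SMILES encodes a six-membered saturated carbon ring; a six-membered saturated ring of five carbons and one oxygen.
The 6-membered ring has only sp³ atoms, so it is not fully conjugated — not aromatic (cyclohexane).
The 6-membered ring with one oxygen has only sp³ atoms, so it is not fully conjugated — not aromatic (tetrahydropyran).
None of the rings are aromatic. Total: 0.

0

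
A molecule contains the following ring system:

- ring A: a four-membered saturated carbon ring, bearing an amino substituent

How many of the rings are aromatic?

Ring A has only sp³ atoms, so it is not fully conjugated — not aromatic (cyclobutane).

0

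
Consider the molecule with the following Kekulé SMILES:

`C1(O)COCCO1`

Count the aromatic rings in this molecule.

0

The SMILES encodes a six-membered saturated ring with oxygens at positions 1 and 4.
The 6-membered ring with two oxygens (1,4) has only sp³ atoms, so it is not fully conjugated — not aromatic (1,4-dioxane).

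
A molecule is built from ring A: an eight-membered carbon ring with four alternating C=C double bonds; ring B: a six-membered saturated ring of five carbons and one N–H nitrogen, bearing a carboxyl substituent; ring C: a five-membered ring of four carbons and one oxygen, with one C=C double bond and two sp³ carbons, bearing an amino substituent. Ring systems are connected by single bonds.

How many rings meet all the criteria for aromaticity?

Ring A has only sp² ring atoms; a planar conformation would have a fully conjugated π system of 8 electrons. But 8 = 4(2), which is 4n not 4n+2, so ring A is not aromatic (cyclooctatetraene) — cyclooctatetraene distorts into a non-planar tub to avoid antiaromaticity.
Ring B has only sp³ atoms, so it is not fully conjugated — not aromatic (piperidine).
Ring C has two sp³ carbons, so it is not fully conjugated — not aromatic (2,3-dihydrofuran).
No ring is aromatic. Total: 0.

0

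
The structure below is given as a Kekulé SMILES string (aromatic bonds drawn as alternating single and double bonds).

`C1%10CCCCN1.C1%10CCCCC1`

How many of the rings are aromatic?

0

The SMILES encodes a six-membered saturated ring of five carbons and one N–H nitrogen; a six-membered saturated carbon ring.
The 6-membered ring with one N–H has only sp³ atoms, so it is not fully conjugated — not aromatic (piperidine).
The 6-membered ring has only sp³ atoms, so it is not fully conjugated — not aromatic (cyclohexane).
None of the rings are aromatic. Total: 0.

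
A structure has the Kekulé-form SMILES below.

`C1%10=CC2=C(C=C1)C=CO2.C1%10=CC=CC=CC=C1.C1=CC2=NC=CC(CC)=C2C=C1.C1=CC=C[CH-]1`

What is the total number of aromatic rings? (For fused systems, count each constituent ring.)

The SMILES encodes a six-membered carbon ring with three alternating C=C double bonds, fused to a five-membered ring containing one oxygen and two C=C double bonds; an eight-membered carbon ring with four alternating C=C double bonds; two fused six-membered rings, each with three alternating double bonds; one ring is all carbon and the other has one ring nitrogen; a five-membered all-carbon ring bearing a negative charge on one carbon, with two C=C double bonds.
The fused 6/5-membered bicyclic (with one oxygen) is a single π system with 9 sp² atoms and 10 π electrons from ring double bonds plus a heteroatom lone pair. 10 = 4(2)+2, so the system is aromatic and both rings count as aromatic (benzofuran).
The 8-membered ring has only sp² ring atoms; a planar conformation would have a fully conjugated π system of 8 electrons. But 8 = 4(2), which is 4n not 4n+2, so it is not aromatic (cyclooctatetraene) — cyclooctatetraene distorts into a non-planar tub to avoid antiaromaticity.
The fused 6/6-membered bicyclic (with one nitrogen) is a single π system with 10 sp² atoms and 10 π electrons from ring double bonds. 10 = 4(2)+2, so the system is aromatic and both rings count as aromatic (quinoline).
The 5-membered ring is planar and fully conjugated; 2 ring double bonds (4 π electrons) plus the carbanion lone pair (2) give 6 π electrons. That satisfies 4n+2 with n=1, so it is aromatic (cyclopentadienyl anion).
5 of the 6 rings are aromatic. Total: 5.

5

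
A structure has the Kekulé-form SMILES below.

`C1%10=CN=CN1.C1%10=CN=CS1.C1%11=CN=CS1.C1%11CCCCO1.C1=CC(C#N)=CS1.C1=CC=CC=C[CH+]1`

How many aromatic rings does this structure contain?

5

The SMILES encodes a five-membered ring with nitrogens at positions 1 and 3 (one bearing H, one in a C=N bond) and two double bonds; a five-membered ring with a sulfur at position 1 and a nitrogen at position 3 (in a C=N bond), with two double bonds; a five-membered ring with a sulfur at position 1 and a nitrogen at position 3 (in a C=N bond), with two double bonds; a six-membered saturated ring of five carbons and one oxygen; a five-membered ring of four carbons and one sulfur, with two C=C double bonds; a seven-membered all-carbon ring bearing a positive charge on one carbon, with three C=C double bonds.
The 5-membered ring with two nitrogens (one N–H, one =N–) is fully conjugated (every ring atom contributes a p orbital); 2 ring double bonds (4 π electrons) plus a heteroatom lone pair (2) give 6 π electrons. That satisfies 4n+2 with n=1, so it is aromatic (imidazole).
The 5-membered ring with one sulfur and one =N– has a continuous p-orbital overlap around the ring; 2 ring double bonds (4 π electrons) plus a heteroatom lone pair (2) give 6 π electrons. That satisfies 4n+2 with n=1, so it is aromatic (thiazole).
The second 5-membered ring with one sulfur and one =N– is fully conjugated (every ring atom contributes a p orbital); 2 ring double bonds (4 π electrons) plus a heteroatom lone pair (2) give 6 π electrons. Since 6 = 4n+2 (n=1), it is aromatic (thiazole).
The 6-membered ring with one oxygen has only sp³ atoms, so it is not fully conjugated — not aromatic (tetrahydropyran).
The 5-membered ring with one sulfur is fully conjugated (every ring atom contributes a p orbital); 2 ring double bonds (4 π electrons) plus a heteroatom lone pair (2) give 6 π electrons. Since 6 = 4n+2 (n=1), it is aromatic (thiophene).
The 7-membered ring is planar and fully conjugated; 3 ring double bonds (6 π electrons) plus the carbocation's empty p orbital (0, but keeps the ring conjugated) give 6 π electrons. Since 6 = 4n+2 (n=1), it is aromatic (tropylium cation).
5 of the 6 rings are aromatic. Total: 5.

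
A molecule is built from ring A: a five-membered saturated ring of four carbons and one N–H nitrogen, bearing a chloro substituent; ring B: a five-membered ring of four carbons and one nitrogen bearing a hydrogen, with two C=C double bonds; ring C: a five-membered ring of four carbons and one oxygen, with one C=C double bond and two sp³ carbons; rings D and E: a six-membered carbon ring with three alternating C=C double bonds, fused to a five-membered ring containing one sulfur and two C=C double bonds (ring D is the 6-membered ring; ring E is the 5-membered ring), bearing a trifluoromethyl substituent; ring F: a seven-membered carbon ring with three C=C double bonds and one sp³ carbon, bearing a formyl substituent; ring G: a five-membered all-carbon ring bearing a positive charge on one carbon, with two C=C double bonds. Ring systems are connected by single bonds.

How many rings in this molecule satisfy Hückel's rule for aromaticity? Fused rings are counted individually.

3

Ring A has only sp³ atoms, so it is not fully conjugated — not aromatic (pyrrolidine).
Ring B is fully conjugated (every ring atom contributes a p orbital); 2 ring double bonds (4 π electrons) plus a heteroatom lone pair (2) give 6 π electrons. 6 = 4(1)+2, so ring B is aromatic (pyrrole).
Ring C has two sp³ carbons, so it is not fully conjugated — not aromatic (2,3-dihydrofuran).
Rings D and E form a fused bicyclic system (with one sulfur) with 9 sp² atoms and 10 π electrons from ring double bonds plus a heteroatom lone pair. 10 = 4(2)+2, so the system is aromatic and both rings count as aromatic (benzothiophene).
Ring F has one sp³ carbon, so it is not fully conjugated — not aromatic (cycloheptatriene).
Ring G has only sp² ring atoms; a planar conformation would have a fully conjugated π system of 4 electrons. But 4 = 4(1), which is 4n not 4n+2, so ring G is not aromatic (cyclopentadienyl cation).
Aromatic: B, D, E. Total: 3.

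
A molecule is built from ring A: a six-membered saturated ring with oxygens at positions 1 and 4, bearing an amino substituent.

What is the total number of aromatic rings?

0

Ring A has only sp³ atoms, so it is not fully conjugated — not aromatic (1,4-dioxane).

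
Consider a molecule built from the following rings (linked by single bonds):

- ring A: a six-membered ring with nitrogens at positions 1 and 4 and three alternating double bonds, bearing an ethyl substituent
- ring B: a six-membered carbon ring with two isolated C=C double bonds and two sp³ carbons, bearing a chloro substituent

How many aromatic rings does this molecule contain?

1

Ring A has a continuous p-orbital overlap around the ring; 3 ring double bonds give 6 π electrons. That satisfies 4n+2 with n=1, so ring A is aromatic (pyrazine).
Ring B has two sp³ carbons, so it is not fully conjugated — not aromatic (1,4-cyclohexadiene).
Aromatic: A. Total: 1.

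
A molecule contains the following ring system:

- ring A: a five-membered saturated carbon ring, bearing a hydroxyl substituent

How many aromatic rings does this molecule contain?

Ring A has only sp³ atoms, so it is not fully conjugated — not aromatic (cyclopentane).

0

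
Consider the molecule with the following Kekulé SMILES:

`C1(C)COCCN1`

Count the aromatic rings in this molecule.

0

The SMILES encodes a six-membered saturated ring with an oxygen and an N–H nitrogen at positions 1 and 4.
The 6-membered ring with one oxygen and one N–H (1,4) has only sp³ atoms, so it is not fully conjugated — not aromatic (morpholine).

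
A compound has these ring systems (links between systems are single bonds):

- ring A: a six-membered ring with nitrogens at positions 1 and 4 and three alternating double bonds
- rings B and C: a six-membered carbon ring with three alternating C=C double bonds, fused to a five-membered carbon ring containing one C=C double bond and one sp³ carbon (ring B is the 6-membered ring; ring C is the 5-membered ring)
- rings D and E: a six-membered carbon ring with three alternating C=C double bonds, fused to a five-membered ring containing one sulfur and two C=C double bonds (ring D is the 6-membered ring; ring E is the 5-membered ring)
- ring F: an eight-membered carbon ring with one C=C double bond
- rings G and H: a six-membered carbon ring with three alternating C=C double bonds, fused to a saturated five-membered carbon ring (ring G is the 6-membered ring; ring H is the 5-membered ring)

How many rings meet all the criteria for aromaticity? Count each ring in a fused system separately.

Ring A has a continuous p-orbital overlap around the ring; 3 ring double bonds give 6 π electrons. 6 = 4(1)+2, so ring A is aromatic (pyrazine).
Ring B is planar and fully conjugated; 3 ring double bonds give 6 π electrons. Since 6 = 4n+2 (n=1), ring B is aromatic (benzene ring).
Ring C has one sp³ carbon, so it is not fully conjugated — not aromatic (cyclopentene ring).
Rings D and E form a fused bicyclic system (with one sulfur) with 9 sp² atoms and 10 π electrons from ring double bonds plus a heteroatom lone pair. 10 = 4(2)+2, so the system is aromatic and both rings count as aromatic (benzothiophene).
Ring F has six sp³ carbons, so it is not fully conjugated — not aromatic (cyclooctene).
Ring G is fully conjugated (every ring atom contributes a p orbital); 3 ring double bonds give 6 π electrons. That satisfies 4n+2 with n=1, so ring G is aromatic (benzene ring).
Ring H has three sp³ carbons, so it is not fully conjugated — not aromatic (cyclopentane ring).
Aromatic: A, B, D, E, G. Total: 5.

5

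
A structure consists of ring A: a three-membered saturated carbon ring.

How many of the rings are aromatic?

Ring A has only sp³ atoms, so it is not fully conjugated — not aromatic (cyclopropane).

0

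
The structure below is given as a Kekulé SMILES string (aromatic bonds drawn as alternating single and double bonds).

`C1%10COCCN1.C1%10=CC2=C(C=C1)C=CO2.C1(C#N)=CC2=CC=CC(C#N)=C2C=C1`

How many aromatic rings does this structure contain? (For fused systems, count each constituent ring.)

The SMILES encodes a six-membered saturated ring with an oxygen and an N–H nitrogen at positions 1 and 4; a six-membered carbon ring with three alternating C=C double bonds, fused to a five-membered ring containing one oxygen and two C=C double bonds; two fused six-membered carbon rings, each with three alternating C=C double bonds.
The 6-membered ring with one oxygen and one N–H (1,4) has only sp³ atoms, so it is not fully conjugated — not aromatic (morpholine).
The fused 6/5-membered bicyclic (with one oxygen) is a single π system with 9 sp² atoms and 10 π electrons from ring double bonds plus a heteroatom lone pair. 10 = 4(2)+2, so the system is aromatic and both rings count as aromatic (benzofuran).
The fused 6/6-membered bicyclic is a single π system with 10 sp² atoms and 10 π electrons from ring double bonds. 10 = 4(2)+2, so the system is aromatic and both rings count as aromatic (naphthalene).
4 of the 5 rings are aromatic. Total: 4.

4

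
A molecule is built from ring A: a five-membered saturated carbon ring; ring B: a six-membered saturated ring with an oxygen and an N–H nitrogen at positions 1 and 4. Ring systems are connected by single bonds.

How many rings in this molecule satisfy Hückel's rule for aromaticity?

0

Ring A has only sp³ atoms, so it is not fully conjugated — not aromatic (cyclopentane).
Ring B has only sp³ atoms, so it is not fully conjugated — not aromatic (morpholine).
No ring is aromatic. Total: 0.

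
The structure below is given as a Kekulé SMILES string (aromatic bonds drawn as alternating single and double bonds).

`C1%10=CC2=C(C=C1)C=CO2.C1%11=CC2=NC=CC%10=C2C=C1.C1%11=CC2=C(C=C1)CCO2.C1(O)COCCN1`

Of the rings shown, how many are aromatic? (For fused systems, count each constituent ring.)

The SMILES encodes a six-membered carbon ring with three alternating C=C double bonds, fused to a five-membered ring containing one oxygen and two C=C double bonds; two fused six-membered rings, each with three alternating double bonds; one ring is all carbon and the other has one ring nitrogen; a six-membered carbon ring with three alternating C=C double bonds, fused to a five-membered ring containing one oxygen and two sp³ carbons; a six-membered saturated ring with an oxygen and an N–H nitrogen at positions 1 and 4.
The fused 6/5-membered bicyclic (with one oxygen) is a single π system with 9 sp² atoms and 10 π electrons from ring double bonds plus a heteroatom lone pair. 10 = 4(2)+2, so the system is aromatic and both rings count as aromatic (benzofuran).
The fused 6/6-membered bicyclic (with one nitrogen) is a single π system with 10 sp² atoms and 10 π electrons from ring double bonds. 10 = 4(2)+2, so the system is aromatic and both rings count as aromatic (quinoline).
The 6-membered ring has a continuous p-orbital overlap around the ring; 3 ring double bonds give 6 π electrons. Since 6 = 4n+2 (n=1), it is aromatic (benzene ring).
The 5-membered ring with one oxygen has two sp³ carbons, so it is not fully conjugated — not aromatic (oxolane ring).
The 6-membered ring with one oxygen and one N–H (1,4) has only sp³ atoms, so it is not fully conjugated — not aromatic (morpholine).
5 of the 7 rings are aromatic. Total: 5.

5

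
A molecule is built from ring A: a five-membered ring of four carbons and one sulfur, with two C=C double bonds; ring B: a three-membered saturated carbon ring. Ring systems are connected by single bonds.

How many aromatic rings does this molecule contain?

Ring A has a continuous p-orbital overlap around the ring; 2 ring double bonds (4 π electrons) plus a heteroatom lone pair (2) give 6 π electrons. 6 = 4(1)+2, so ring A is aromatic (thiophene).
Ring B has only sp³ atoms, so it is not fully conjugated — not aromatic (cyclopropane).
Aromatic: A. Total: 1.

1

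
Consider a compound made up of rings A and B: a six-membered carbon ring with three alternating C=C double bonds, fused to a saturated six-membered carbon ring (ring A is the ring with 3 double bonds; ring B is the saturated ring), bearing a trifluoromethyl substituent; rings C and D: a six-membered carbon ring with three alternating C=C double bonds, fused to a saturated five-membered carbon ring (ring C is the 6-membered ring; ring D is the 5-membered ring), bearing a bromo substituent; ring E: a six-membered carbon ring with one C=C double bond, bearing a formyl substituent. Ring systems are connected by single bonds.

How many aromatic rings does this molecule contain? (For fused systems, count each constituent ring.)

Ring A is planar and fully conjugated; 3 ring double bonds give 6 π electrons. That satisfies 4n+2 with n=1, so ring A is aromatic (benzene ring).
Ring B has four sp³ carbons, so it is not fully conjugated — not aromatic (cyclohexane ring).
Ring C has a continuous p-orbital overlap around the ring; 3 ring double bonds give 6 π electrons. Since 6 = 4n+2 (n=1), ring C is aromatic (benzene ring).
Ring D has three sp³ carbons, so it is not fully conjugated — not aromatic (cyclopentane ring).
Ring E has four sp³ carbons, so it is not fully conjugated — not aromatic (cyclohexene).
Aromatic: A, C. Total: 2.

2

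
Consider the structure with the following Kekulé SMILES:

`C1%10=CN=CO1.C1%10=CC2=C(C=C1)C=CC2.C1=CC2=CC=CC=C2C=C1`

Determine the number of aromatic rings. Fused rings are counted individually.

4

The SMILES encodes a five-membered ring with an oxygen at position 1 and a nitrogen at position 3 (in a C=N bond), with two double bonds; a six-membered carbon ring with three alternating C=C double bonds, fused to a five-membered carbon ring containing one C=C double bond and one sp³ carbon; two fused six-membered carbon rings, each with three alternating C=C double bonds.
The 5-membered ring with one oxygen and one =N– is fully conjugated (every ring atom contributes a p orbital); 2 ring double bonds (4 π electrons) plus a heteroatom lone pair (2) give 6 π electrons. Since 6 = 4n+2 (n=1), it is aromatic (oxazole).
The 6-membered ring has a continuous p-orbital overlap around the ring; 3 ring double bonds give 6 π electrons. Since 6 = 4n+2 (n=1), it is aromatic (benzene ring).
The 5-membered ring has one sp³ carbon, so it is not fully conjugated — not aromatic (cyclopentene ring).
The fused 6/6-membered bicyclic is a single π system with 10 sp² atoms and 10 π electrons from ring double bonds. 10 = 4(2)+2, so the system is aromatic and both rings count as aromatic (naphthalene).
4 of the 5 rings are aromatic. Total: 4.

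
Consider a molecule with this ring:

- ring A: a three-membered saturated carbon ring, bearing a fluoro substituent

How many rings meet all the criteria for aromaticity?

0

Ring A has only sp³ atoms, so it is not fully conjugated — not aromatic (cyclopropane).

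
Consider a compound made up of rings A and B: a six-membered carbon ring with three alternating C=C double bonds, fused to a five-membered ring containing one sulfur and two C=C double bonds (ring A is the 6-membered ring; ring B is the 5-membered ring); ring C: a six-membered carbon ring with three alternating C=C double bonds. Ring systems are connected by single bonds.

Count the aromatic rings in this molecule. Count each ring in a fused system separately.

3

Rings A and B form a fused bicyclic system (with one sulfur) with 9 sp² atoms and 10 π electrons from ring double bonds plus a heteroatom lone pair. 10 = 4(2)+2, so the system is aromatic and both rings count as aromatic (benzothiophene).
Ring C is planar and fully conjugated; 3 ring double bonds give 6 π electrons. That satisfies 4n+2 with n=1, so ring C is aromatic (benzene).
Aromatic: A, B, C. Total: 3.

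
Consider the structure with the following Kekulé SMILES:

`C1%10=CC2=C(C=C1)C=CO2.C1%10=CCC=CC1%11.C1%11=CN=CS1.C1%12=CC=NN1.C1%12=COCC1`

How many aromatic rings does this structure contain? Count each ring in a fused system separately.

The SMILES encodes a six-membered carbon ring with three alternating C=C double bonds, fused to a five-membered ring containing one oxygen and two C=C double bonds; a six-membered carbon ring with two isolated C=C double bonds and two sp³ carbons; a five-membered ring with a sulfur at position 1 and a nitrogen at position 3 (in a C=N bond), with two double bonds; a five-membered ring with two adjacent nitrogens (one bearing H, one in a double bond) and two double bonds; a five-membered ring of four carbons and one oxygen, with one C=C double bond and two sp³ carbons.
The fused 6/5-membered bicyclic (with one oxygen) is a single π system with 9 sp² atoms and 10 π electrons from ring double bonds plus a heteroatom lone pair. 10 = 4(2)+2, so the system is aromatic and both rings count as aromatic (benzofuran).
The 6-membered ring has two sp³ carbons, so it is not fully conjugated — not aromatic (1,4-cyclohexadiene).
The 5-membered ring with one sulfur and one =N– has a continuous p-orbital overlap around the ring; 2 ring double bonds (4 π electrons) plus a heteroatom lone pair (2) give 6 π electrons. Since 6 = 4n+2 (n=1), it is aromatic (thiazole).
The 5-membered ring with two adjacent nitrogens (one N–H, one =N–) is planar and fully conjugated; 2 ring double bonds (4 π electrons) plus a heteroatom lone pair (2) give 6 π electrons. That satisfies 4n+2 with n=1, so it is aromatic (pyrazole).
The 5-membered ring with one oxygen has two sp³ carbons, so it is not fully conjugated — not aromatic (2,3-dihydrofuran).
4 of the 6 rings are aromatic. Total: 4.

4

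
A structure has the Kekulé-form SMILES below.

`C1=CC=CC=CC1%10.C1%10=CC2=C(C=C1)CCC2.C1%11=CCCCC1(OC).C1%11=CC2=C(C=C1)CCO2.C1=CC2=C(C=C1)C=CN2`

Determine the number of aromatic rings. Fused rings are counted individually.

The SMILES encodes a seven-membered carbon ring with three C=C double bonds and one sp³ carbon; a six-membered carbon ring with three alternating C=C double bonds, fused to a saturated five-membered carbon ring; a six-membered carbon ring with one C=C double bond; a six-membered carbon ring with three alternating C=C double bonds, fused to a five-membered ring containing one oxygen and two sp³ carbons; a six-membered carbon ring with three alternating C=C double bonds, fused to a five-membered ring containing one N–H nitrogen and two C=C double bonds.
The 7-membered ring has one sp³ carbon, so it is not fully conjugated — not aromatic (cycloheptatriene).
The 6-membered ring has a continuous p-orbital overlap around the ring; 3 ring double bonds give 6 π electrons. 6 = 4(1)+2, so it is aromatic (benzene ring).
The 5-membered ring has three sp³ carbons, so it is not fully conjugated — not aromatic (cyclopentane ring).
The second 6-membered ring has four sp³ carbons, so it is not fully conjugated — not aromatic (cyclohexene).
The third 6-membered ring is fully conjugated (every ring atom contributes a p orbital); 3 ring double bonds give 6 π electrons. That satisfies 4n+2 with n=1, so it is aromatic (benzene ring).
The 5-membered ring with one oxygen has two sp³ carbons, so it is not fully conjugated — not aromatic (oxolane ring).
The fused 6/5-membered bicyclic (with one N–H) is a single π system with 9 sp² atoms and 10 π electrons from ring double bonds plus a heteroatom lone pair. 10 = 4(2)+2, so the system is aromatic and both rings count as aromatic (indole).
4 of the 8 rings are aromatic. Total: 4.

4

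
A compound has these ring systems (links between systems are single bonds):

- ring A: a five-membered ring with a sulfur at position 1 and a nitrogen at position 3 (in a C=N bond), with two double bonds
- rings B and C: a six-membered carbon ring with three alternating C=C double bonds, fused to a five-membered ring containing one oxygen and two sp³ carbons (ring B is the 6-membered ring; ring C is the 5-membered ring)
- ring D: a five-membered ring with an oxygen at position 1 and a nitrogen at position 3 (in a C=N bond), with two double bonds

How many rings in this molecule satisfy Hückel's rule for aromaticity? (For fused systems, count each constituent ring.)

Ring A has a continuous p-orbital overlap around the ring; 2 ring double bonds (4 π electrons) plus a heteroatom lone pair (2) give 6 π electrons. Since 6 = 4n+2 (n=1), ring A is aromatic (thiazole).
Ring B is fully conjugated (every ring atom contributes a p orbital); 3 ring double bonds give 6 π electrons. Since 6 = 4n+2 (n=1), ring B is aromatic (benzene ring).
Ring C has two sp³ carbons, so it is not fully conjugated — not aromatic (oxolane ring).
Ring D is fully conjugated (every ring atom contributes a p orbital); 2 ring double bonds (4 π electrons) plus a heteroatom lone pair (2) give 6 π electrons. Since 6 = 4n+2 (n=1), ring D is aromatic (oxazole).
Aromatic: A, B, D. Total: 3.

3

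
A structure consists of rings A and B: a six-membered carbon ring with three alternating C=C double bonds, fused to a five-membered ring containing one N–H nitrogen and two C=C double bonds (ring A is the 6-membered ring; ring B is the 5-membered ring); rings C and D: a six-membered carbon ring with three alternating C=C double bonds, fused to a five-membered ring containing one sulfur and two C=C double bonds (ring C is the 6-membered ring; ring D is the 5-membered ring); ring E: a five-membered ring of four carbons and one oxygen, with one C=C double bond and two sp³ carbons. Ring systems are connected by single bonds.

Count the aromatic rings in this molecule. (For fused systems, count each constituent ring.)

4

Rings A and B form a fused bicyclic system (with one N–H) with 9 sp² atoms and 10 π electrons from ring double bonds plus a heteroatom lone pair. 10 = 4(2)+2, so the system is aromatic and both rings count as aromatic (indole).
Rings C and D form a fused bicyclic system (with one sulfur) with 9 sp² atoms and 10 π electrons from ring double bonds plus a heteroatom lone pair. 10 = 4(2)+2, so the system is aromatic and both rings count as aromatic (benzothiophene).
Ring E has two sp³ carbons, so it is not fully conjugated — not aromatic (2,3-dihydrofuran).
Aromatic: A, B, C, D. Total: 4.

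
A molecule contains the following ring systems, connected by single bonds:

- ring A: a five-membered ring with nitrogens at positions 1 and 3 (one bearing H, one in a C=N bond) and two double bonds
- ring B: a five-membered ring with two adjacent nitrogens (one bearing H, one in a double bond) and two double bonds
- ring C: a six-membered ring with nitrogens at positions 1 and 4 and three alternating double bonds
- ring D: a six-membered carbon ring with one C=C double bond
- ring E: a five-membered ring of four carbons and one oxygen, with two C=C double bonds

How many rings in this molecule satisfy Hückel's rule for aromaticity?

4

Ring A is planar and fully conjugated; 2 ring double bonds (4 π electrons) plus a heteroatom lone pair (2) give 6 π electrons. That satisfies 4n+2 with n=1, so ring A is aromatic (imidazole).
Ring B is fully conjugated (every ring atom contributes a p orbital); 2 ring double bonds (4 π electrons) plus a heteroatom lone pair (2) give 6 π electrons. That satisfies 4n+2 with n=1, so ring B is aromatic (pyrazole).
Ring C is planar and fully conjugated; 3 ring double bonds give 6 π electrons. That satisfies 4n+2 with n=1, so ring C is aromatic (pyrazine).
Ring D has four sp³ carbons, so it is not fully conjugated — not aromatic (cyclohexene).
Ring E is planar and fully conjugated; 2 ring double bonds (4 π electrons) plus a heteroatom lone pair (2) give 6 π electrons. That satisfies 4n+2 with n=1, so ring E is aromatic (furan).
Aromatic: A, B, C, E. Total: 4.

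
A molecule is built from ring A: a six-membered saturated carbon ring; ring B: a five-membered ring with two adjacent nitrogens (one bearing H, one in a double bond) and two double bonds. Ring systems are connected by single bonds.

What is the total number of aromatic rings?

1

Ring A has only sp³ atoms, so it is not fully conjugated — not aromatic (cyclohexane).
Ring B is planar and fully conjugated; 2 ring double bonds (4 π electrons) plus a heteroatom lone pair (2) give 6 π electrons. That satisfies 4n+2 with n=1, so ring B is aromatic (pyrazole).
Aromatic: B. Total: 1.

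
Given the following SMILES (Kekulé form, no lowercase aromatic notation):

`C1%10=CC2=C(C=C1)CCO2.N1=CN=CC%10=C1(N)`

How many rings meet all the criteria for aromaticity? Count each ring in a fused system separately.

2

The SMILES encodes a six-membered carbon ring with three alternating C=C double bonds, fused to a five-membered ring containing one oxygen and two sp³ carbons; a six-membered ring with nitrogens at positions 1 and 3 and three alternating double bonds.
The 6-membered ring is fully conjugated (every ring atom contributes a p orbital); 3 ring double bonds give 6 π electrons. Since 6 = 4n+2 (n=1), it is aromatic (benzene ring).
The 5-membered ring with one oxygen has two sp³ carbons, so it is not fully conjugated — not aromatic (oxolane ring).
The 6-membered ring with two nitrogens (1,3) has a continuous p-orbital overlap around the ring; 3 ring double bonds give 6 π electrons. That satisfies 4n+2 with n=1, so it is aromatic (pyrimidine).
2 of the 3 rings are aromatic. Total: 2.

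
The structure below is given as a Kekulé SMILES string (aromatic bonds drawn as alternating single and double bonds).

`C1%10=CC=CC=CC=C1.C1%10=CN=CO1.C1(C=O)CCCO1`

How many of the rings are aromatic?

1

The SMILES encodes an eight-membered carbon ring with four alternating C=C double bonds; a five-membered ring with an oxygen at position 1 and a nitrogen at position 3 (in a C=N bond), with two double bonds; a five-membered saturated ring of four carbons and one oxygen.
The 8-membered ring has only sp² ring atoms; a planar conformation would have a fully conjugated π system of 8 electrons. But 8 = 4(2), which is 4n not 4n+2, so it is not aromatic (cyclooctatetraene) — cyclooctatetraene distorts into a non-planar tub to avoid antiaromaticity.
The 5-membered ring with one oxygen and one =N– is planar and fully conjugated; 2 ring double bonds (4 π electrons) plus a heteroatom lone pair (2) give 6 π electrons. Since 6 = 4n+2 (n=1), it is aromatic (oxazole).
The 5-membered ring with one oxygen has only sp³ atoms, so it is not fully conjugated — not aromatic (tetrahydrofuran).
1 of the 3 rings is aromatic. Total: 1.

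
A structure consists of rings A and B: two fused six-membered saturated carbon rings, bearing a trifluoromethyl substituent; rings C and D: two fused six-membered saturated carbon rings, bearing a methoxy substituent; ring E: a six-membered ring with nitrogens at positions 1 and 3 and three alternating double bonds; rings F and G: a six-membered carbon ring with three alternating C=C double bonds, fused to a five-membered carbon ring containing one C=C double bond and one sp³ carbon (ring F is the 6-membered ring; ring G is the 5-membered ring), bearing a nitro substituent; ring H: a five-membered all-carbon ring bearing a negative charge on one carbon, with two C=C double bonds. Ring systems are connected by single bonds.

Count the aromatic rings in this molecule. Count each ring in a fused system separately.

3

Ring A has only sp³ atoms, so it is not fully conjugated — not aromatic (cyclohexane ring).
Ring B has only sp³ atoms, so it is not fully conjugated — not aromatic (cyclohexane ring).
Ring C has only sp³ atoms, so it is not fully conjugated — not aromatic (cyclohexane ring).
Ring D has only sp³ atoms, so it is not fully conjugated — not aromatic (cyclohexane ring).
Ring E is fully conjugated (every ring atom contributes a p orbital); 3 ring double bonds give 6 π electrons. That satisfies 4n+2 with n=1, so ring E is aromatic (pyrimidine).
Ring F is planar and fully conjugated; 3 ring double bonds give 6 π electrons. That satisfies 4n+2 with n=1, so ring F is aromatic (benzene ring).
Ring G has one sp³ carbon, so it is not fully conjugated — not aromatic (cyclopentene ring).
Ring H is fully conjugated (every ring atom contributes a p orbital); 2 ring double bonds (4 π electrons) plus the carbanion lone pair (2) give 6 π electrons. Since 6 = 4n+2 (n=1), ring H is aromatic (cyclopentadienyl anion).
Aromatic: E, F, H. Total: 3.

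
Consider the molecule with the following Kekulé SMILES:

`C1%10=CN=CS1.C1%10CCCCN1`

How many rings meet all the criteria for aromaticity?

1

The SMILES encodes a five-membered ring with a sulfur at position 1 and a nitrogen at position 3 (in a C=N bond), with two double bonds; a six-membered saturated ring of five carbons and one N–H nitrogen.
The 5-membered ring with one sulfur and one =N– has a continuous p-orbital overlap around the ring; 2 ring double bonds (4 π electrons) plus a heteroatom lone pair (2) give 6 π electrons. That satisfies 4n+2 with n=1, so it is aromatic (thiazole).
The 6-membered ring with one N–H has only sp³ atoms, so it is not fully conjugated — not aromatic (piperidine).
1 of the 2 rings is aromatic. Total: 1.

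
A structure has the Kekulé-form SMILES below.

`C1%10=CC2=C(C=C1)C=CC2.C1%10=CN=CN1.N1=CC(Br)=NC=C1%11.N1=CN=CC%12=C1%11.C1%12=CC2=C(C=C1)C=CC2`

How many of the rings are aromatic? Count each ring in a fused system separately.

5

The SMILES encodes a six-membered carbon ring with three alternating C=C double bonds, fused to a five-membered carbon ring containing one C=C double bond and one sp³ carbon; a five-membered ring with nitrogens at positions 1 and 3 (one bearing H, one in a C=N bond) and two double bonds; a six-membered ring with nitrogens at positions 1 and 4 and three alternating double bonds; a six-membered ring with nitrogens at positions 1 and 3 and three alternating double bonds; a six-membered carbon ring with three alternating C=C double bonds, fused to a five-membered carbon ring containing one C=C double bond and one sp³ carbon.
The 6-membered ring is fully conjugated (every ring atom contributes a p orbital); 3 ring double bonds give 6 π electrons. That satisfies 4n+2 with n=1, so it is aromatic (benzene ring).
The 5-membered ring has one sp³ carbon, so it is not fully conjugated — not aromatic (cyclopentene ring).
The 5-membered ring with two nitrogens (one N–H, one =N–) has a continuous p-orbital overlap around the ring; 2 ring double bonds (4 π electrons) plus a heteroatom lone pair (2) give 6 π electrons. 6 = 4(1)+2, so it is aromatic (imidazole).
The 6-membered ring with two nitrogens (1,4) is fully conjugated (every ring atom contributes a p orbital); 3 ring double bonds give 6 π electrons. That satisfies 4n+2 with n=1, so it is aromatic (pyrazine).
The 6-membered ring with two nitrogens (1,3) is planar and fully conjugated; 3 ring double bonds give 6 π electrons. 6 = 4(1)+2, so it is aromatic (pyrimidine).
The second 6-membered ring is fully conjugated (every ring atom contributes a p orbital); 3 ring double bonds give 6 π electrons. Since 6 = 4n+2 (n=1), it is aromatic (benzene ring).
The second 5-membered ring has one sp³ carbon, so it is not fully conjugated — not aromatic (cyclopentene ring).
5 of the 7 rings are aromatic. Total: 5.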